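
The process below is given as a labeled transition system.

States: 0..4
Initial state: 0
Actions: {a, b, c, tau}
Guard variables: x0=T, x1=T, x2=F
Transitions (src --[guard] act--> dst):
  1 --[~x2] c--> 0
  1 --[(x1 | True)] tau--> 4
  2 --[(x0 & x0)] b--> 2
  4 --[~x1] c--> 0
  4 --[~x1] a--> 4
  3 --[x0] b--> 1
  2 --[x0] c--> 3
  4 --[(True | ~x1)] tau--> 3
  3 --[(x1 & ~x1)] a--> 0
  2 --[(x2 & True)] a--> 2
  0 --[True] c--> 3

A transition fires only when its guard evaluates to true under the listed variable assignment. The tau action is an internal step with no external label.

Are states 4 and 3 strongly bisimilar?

Refine partition for ~:
  P[0] = {{0,1,2,3,4}}
  P[1] = {{0},{1},{2},{3},{4}}
stable after 2 split(s): 5 block(s)
[4]={4}  [3]={3}

Answer: NOT BISIMILAR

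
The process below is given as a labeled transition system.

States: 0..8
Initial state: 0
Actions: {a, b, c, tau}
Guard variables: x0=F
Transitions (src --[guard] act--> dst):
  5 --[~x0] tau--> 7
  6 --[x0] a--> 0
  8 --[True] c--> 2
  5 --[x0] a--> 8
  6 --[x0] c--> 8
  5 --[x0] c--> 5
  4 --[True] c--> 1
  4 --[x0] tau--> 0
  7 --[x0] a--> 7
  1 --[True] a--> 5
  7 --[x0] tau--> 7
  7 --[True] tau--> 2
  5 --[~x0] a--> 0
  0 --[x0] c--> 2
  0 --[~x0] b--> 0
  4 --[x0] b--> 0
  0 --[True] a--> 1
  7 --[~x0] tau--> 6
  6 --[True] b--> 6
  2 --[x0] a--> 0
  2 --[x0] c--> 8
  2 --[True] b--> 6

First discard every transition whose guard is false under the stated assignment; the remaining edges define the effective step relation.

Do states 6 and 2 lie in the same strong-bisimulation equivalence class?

Answer: BISIMILAR

Working:
Bisimulation quotient by refinement:
  π0 = {{0,1,2,3,4,5,6,7,8}}
  π1 = {{0},{1},{2,6},{3},{4,8},{5},{7}}
  π2 = {{0},{1},{2,6},{3},{4},{5},{7},{8}}
Fixed point at round 3; 8 class(es).
6∈{2,6}, 2∈{2,6}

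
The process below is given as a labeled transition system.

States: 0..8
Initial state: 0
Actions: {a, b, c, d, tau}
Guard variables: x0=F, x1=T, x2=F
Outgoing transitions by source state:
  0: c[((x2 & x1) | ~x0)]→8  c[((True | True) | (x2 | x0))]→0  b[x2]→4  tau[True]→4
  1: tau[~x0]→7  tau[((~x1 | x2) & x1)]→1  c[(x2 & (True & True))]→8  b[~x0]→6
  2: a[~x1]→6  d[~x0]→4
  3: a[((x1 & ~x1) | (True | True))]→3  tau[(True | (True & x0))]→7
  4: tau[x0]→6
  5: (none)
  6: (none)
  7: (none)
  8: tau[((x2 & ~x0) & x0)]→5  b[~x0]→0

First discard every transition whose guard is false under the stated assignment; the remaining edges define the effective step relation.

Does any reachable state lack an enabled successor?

R = {0,4,8}
  0: c→0  c→8  tau→4  [deg 3]
  4: ∅  [STUCK]
  8: b→0  [deg 1]
Path to 4: tau

Answer: DEADLOCK at state 4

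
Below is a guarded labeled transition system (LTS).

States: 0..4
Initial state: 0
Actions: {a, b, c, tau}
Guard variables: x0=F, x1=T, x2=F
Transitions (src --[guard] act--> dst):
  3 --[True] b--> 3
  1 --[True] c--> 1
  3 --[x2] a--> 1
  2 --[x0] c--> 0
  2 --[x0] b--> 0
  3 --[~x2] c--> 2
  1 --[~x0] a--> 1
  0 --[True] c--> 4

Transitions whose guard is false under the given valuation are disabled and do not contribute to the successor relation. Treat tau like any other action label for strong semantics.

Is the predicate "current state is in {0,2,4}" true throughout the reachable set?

Safe = {0,2,4}
Reach set: {0,4}
  0: safe
  4: safe

Answer: INVARIANT HOLDS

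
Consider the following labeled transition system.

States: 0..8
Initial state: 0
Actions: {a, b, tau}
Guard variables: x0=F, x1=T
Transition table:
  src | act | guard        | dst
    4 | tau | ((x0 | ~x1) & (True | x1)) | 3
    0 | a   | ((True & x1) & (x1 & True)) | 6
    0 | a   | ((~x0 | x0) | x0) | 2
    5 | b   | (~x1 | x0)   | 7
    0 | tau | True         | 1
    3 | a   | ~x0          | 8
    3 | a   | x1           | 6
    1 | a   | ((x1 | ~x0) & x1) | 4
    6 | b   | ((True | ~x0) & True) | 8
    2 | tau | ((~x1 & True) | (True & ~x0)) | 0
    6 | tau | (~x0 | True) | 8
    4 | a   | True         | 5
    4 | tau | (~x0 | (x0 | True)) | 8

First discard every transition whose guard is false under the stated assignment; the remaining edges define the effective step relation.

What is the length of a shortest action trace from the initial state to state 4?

Answer: 2

Working:
BFS to 4:
  depth 0: {0}
  depth 1: {1,2,6}
  depth 2: {4,8}
4 enters at depth 2; path tau·a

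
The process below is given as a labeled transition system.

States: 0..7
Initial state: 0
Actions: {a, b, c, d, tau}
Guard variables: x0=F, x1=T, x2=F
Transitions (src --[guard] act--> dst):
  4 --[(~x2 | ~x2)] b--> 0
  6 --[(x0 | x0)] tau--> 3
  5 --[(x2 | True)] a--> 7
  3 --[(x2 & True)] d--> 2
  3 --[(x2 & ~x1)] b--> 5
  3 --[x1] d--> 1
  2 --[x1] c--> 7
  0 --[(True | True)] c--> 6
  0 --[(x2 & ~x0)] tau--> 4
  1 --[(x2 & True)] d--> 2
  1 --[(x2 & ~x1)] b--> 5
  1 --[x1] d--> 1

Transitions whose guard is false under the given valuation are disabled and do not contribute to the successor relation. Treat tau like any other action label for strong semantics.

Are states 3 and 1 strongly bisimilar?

Refine partition for ~:
  P[0] = {{0,1,2,3,4,5,6,7}}
  P[1] = {{0,2},{1,3},{4},{5},{6,7}}
stable after 2 split(s): 5 block(s)
class of 3: {1,3}; class of 1: {1,3}

Answer: BISIMILAR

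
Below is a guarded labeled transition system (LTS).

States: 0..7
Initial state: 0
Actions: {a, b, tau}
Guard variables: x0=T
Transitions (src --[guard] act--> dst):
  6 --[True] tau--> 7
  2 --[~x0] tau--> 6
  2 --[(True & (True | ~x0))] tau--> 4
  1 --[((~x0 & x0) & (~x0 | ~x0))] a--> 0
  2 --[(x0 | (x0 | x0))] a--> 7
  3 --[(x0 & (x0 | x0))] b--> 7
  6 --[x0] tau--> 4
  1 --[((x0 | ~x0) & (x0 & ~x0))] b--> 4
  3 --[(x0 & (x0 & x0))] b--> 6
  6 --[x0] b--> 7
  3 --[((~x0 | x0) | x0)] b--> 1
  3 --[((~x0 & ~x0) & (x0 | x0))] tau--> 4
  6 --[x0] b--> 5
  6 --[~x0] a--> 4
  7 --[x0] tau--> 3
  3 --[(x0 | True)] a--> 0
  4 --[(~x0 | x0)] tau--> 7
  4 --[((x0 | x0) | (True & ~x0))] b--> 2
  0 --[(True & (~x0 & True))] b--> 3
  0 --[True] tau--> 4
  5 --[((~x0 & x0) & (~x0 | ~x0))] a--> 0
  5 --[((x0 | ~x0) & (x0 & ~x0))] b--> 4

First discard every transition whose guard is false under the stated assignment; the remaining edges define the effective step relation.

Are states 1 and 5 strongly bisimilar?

Answer: BISIMILAR

Working:
Compute ~ classes (split until stable):
  π0 = {{0,1,2,3,4,5,6,7}}
  π1 = {{0,7},{1,5},{2},{3},{4,6}}
  π2 = {{0},{1,5},{2},{3},{4},{6},{7}}
stable after 3 split(s): 7 block(s)
class of 1: {1,5}; class of 5: {1,5}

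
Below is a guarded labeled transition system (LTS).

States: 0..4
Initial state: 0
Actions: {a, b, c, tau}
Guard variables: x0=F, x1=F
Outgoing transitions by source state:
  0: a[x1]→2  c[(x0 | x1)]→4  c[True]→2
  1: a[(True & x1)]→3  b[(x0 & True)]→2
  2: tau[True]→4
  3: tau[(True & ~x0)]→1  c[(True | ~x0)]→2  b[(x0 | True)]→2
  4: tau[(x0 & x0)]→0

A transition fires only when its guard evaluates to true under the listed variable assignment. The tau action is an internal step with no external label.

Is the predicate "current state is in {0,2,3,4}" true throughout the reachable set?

Answer: INVARIANT HOLDS

Working:
Inv-set: {0,2,3,4}
Reachable = {0,2,4}
  0: safe
  2: safe
  4: safe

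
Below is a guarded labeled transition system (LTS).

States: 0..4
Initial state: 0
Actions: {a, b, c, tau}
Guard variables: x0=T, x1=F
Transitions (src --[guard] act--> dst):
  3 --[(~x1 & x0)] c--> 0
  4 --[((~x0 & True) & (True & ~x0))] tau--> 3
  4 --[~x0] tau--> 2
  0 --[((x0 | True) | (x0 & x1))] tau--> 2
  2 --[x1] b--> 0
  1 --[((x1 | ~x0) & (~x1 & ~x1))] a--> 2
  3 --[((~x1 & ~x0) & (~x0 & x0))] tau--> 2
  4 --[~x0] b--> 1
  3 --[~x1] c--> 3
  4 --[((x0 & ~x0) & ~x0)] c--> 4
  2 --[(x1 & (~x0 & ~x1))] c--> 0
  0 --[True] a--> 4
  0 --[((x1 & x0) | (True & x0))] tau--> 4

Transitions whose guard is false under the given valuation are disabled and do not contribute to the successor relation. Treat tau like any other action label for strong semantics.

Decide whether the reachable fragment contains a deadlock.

Reachable = {0,2,4}
  0: a→4  tau→2  tau→4  [3 exit(s)]
  2: ∅  [STUCK]
  4: ∅  [STUCK]
witness 2: tau

Answer: DEADLOCK at state 2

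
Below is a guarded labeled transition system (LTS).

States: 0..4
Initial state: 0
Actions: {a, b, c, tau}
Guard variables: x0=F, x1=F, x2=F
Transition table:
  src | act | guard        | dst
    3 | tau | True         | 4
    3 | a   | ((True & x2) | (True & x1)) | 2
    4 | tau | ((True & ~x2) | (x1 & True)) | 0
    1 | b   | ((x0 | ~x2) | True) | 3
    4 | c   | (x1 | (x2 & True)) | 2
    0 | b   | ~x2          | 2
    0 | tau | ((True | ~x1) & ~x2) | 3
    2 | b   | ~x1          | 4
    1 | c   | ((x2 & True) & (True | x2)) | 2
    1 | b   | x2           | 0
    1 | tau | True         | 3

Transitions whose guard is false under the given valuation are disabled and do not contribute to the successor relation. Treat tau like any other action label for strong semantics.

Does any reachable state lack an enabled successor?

Answer: DEADLOCK-FREE

Working:
Reach set: {0,2,3,4}
  0: b→2  tau→3  [2 exit(s)]
  2: b→4  [1 exit(s)]
  3: tau→4  [1 exit(s)]
  4: tau→0  [1 exit(s)]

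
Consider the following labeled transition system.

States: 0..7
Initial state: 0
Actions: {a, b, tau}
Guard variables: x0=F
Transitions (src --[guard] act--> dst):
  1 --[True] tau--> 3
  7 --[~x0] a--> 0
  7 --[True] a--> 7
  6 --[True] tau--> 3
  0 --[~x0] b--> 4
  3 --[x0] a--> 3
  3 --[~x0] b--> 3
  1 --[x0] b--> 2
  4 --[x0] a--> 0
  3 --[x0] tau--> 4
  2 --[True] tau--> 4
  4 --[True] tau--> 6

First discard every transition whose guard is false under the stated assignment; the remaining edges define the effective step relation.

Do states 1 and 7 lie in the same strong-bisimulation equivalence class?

Answer: NOT BISIMILAR

Analysis:
Compute ~ classes (split until stable):
  P[0] = {{0,1,2,3,4,5,6,7}}
  P[1] = {{0,3},{1,2,4,6},{5},{7}}
  P[2] = {{0},{1,6},{2,4},{3},{5},{7}}
  P[3] = {{0},{1,6},{2},{3},{4},{5},{7}}
Fixed point at round 4; 7 class(es).
[1]={1,6}  [7]={7}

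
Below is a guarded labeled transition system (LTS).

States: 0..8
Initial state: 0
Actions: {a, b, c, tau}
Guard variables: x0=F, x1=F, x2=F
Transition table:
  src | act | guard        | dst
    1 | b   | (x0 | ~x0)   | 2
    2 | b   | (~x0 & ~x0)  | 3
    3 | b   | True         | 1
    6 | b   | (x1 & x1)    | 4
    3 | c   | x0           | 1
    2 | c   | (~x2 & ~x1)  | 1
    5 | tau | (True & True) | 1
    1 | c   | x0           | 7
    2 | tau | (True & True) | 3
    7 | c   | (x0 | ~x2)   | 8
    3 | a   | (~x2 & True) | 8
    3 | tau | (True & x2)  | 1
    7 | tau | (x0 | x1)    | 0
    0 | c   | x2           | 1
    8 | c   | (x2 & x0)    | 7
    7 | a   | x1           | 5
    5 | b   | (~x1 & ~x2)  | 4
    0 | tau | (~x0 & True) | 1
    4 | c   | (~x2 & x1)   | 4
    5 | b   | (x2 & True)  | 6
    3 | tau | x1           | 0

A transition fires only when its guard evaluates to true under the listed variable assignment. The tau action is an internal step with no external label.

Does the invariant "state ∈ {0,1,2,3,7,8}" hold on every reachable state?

Safe = {0,1,2,3,7,8}
R = {0,1,2,3,8}
  0: safe
  1: safe
  2: safe
  3: safe
  8: safe

Answer: INVARIANT HOLDS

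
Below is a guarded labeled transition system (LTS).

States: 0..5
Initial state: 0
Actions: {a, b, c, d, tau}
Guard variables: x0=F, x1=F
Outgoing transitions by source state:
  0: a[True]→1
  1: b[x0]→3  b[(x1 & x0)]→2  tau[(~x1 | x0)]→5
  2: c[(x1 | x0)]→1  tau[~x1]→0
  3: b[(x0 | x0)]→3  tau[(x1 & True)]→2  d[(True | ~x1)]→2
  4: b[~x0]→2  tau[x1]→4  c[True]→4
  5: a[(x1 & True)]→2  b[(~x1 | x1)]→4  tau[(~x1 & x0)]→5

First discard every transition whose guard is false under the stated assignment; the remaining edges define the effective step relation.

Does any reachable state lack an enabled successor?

Answer: DEADLOCK-FREE

Working:
R = {0,1,2,4,5}
  0: a→1  [deg 1]
  1: tau→5  [deg 1]
  2: tau→0  [deg 1]
  4: b→2  c→4  [deg 2]
  5: b→4  [deg 1]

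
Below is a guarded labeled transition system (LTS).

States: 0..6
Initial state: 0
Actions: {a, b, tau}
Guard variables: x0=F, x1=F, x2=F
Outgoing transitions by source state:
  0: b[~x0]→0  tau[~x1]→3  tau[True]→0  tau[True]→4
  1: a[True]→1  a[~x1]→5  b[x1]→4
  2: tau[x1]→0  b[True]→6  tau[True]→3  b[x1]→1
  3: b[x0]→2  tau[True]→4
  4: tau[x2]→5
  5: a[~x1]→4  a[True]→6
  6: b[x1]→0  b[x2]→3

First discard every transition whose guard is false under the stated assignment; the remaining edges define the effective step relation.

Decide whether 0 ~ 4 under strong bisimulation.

Answer: NOT BISIMILAR

Trace:
Bisimulation quotient by refinement:
  π0 = {{0,1,2,3,4,5,6}}
  π1 = {{0,2},{1,5},{3},{4,6}}
  π2 = {{0},{1},{2},{3},{4,6},{5}}
Fixed point at round 3; 6 class(es).
0∈{0}, 4∈{4,6}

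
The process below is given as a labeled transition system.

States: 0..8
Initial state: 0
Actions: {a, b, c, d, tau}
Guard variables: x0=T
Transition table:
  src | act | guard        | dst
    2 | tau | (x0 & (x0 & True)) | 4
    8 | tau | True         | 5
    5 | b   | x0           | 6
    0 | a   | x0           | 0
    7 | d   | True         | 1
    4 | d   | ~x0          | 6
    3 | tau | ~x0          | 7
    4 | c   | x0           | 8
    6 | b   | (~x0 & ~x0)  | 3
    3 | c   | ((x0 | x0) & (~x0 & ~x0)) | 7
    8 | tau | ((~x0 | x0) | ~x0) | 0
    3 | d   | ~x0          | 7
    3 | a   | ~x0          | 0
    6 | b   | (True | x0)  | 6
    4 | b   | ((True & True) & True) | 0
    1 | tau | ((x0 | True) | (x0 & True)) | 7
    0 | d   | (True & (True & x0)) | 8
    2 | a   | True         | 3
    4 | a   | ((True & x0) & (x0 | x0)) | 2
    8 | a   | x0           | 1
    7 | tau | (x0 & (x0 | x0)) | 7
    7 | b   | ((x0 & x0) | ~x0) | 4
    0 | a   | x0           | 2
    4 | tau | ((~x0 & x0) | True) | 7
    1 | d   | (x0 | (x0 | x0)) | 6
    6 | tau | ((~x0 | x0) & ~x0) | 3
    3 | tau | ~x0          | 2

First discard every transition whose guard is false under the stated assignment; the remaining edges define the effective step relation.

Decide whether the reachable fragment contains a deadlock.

Answer: DEADLOCK at state 3

Analysis:
Reach set: {0,1,2,3,4,5,6,7,8}
  0: a→0  a→2  d→8  [3 out]
  1: d→6  tau→7  [2 out]
  2: a→3  tau→4  [2 out]
  3: ∅  [STUCK]
  4: a→2  b→0  c→8  tau→7  [4 out]
  5: b→6  [1 out]
  6: b→6  [1 out]
  7: b→4  d→1  tau→7  [3 out]
  8: a→1  tau→0  tau→5  [3 out]
Path to 3: a·a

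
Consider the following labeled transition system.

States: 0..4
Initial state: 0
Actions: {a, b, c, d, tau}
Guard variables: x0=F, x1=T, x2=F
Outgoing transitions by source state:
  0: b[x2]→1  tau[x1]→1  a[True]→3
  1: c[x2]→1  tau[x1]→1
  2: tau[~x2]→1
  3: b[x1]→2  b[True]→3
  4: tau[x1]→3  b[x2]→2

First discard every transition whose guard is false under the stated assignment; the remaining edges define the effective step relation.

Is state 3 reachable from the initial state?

Answer: REACHABLE

Analysis:
After dropping false guards: 7 live edges.
Layer 0: {0}
Layer 1: {1,3}  now seen {0,1,3}
Layer 2: {2}  now seen {0,1,2,3}
R = {0,1,2,3}
trace reaching 3: a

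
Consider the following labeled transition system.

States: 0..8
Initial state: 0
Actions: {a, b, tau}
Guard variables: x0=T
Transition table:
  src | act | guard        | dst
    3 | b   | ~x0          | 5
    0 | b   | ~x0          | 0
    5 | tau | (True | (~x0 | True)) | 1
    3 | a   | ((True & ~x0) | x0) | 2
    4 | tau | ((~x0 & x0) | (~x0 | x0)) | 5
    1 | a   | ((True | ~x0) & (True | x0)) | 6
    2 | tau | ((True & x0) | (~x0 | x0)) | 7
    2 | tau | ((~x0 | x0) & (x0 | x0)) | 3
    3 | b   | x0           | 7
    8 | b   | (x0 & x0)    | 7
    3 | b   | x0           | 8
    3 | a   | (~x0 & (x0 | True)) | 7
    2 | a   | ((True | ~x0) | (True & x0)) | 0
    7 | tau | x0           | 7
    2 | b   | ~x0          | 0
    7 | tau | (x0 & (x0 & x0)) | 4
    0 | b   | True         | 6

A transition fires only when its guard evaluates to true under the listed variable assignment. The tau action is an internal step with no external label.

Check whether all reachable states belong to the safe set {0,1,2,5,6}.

Answer: INVARIANT HOLDS

Working:
Allowed set {0,1,2,5,6}
Reach set: {0,6}
  0: ok
  6: ok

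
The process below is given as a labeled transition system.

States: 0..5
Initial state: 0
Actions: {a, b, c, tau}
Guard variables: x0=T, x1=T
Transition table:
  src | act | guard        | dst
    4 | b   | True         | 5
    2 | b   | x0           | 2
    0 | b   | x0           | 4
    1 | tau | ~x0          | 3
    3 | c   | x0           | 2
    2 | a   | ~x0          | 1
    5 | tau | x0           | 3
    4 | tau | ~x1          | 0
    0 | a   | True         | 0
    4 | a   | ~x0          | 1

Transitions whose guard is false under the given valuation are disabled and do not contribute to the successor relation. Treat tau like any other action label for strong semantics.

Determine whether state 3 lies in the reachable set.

Answer: REACHABLE

Trace:
6 transition(s) survive guard evaluation.
L0 = {0}
L1 = {4}  now seen {0,4}
L2 = {5}  now seen {0,4,5}
L3 = {3}  now seen {0,3,4,5}
L4 = {2}  now seen {0,2,3,4,5}
Reach set: {0,2,3,4,5}
witness 3: b·b·tau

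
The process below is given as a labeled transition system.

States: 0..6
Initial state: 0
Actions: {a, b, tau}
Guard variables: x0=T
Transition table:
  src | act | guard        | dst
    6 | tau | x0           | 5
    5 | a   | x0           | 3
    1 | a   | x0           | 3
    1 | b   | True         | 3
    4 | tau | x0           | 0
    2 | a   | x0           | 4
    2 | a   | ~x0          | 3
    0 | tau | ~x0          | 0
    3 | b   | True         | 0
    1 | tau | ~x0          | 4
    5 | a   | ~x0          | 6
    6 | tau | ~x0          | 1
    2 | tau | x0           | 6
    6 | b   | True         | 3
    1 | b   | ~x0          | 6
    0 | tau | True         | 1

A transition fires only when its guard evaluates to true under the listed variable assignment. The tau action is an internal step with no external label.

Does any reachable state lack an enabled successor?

Reachable = {0,1,3}
  0: tau→1  [1 exit(s)]
  1: a→3  b→3  [2 exit(s)]
  3: b→0  [1 exit(s)]

Answer: DEADLOCK-FREE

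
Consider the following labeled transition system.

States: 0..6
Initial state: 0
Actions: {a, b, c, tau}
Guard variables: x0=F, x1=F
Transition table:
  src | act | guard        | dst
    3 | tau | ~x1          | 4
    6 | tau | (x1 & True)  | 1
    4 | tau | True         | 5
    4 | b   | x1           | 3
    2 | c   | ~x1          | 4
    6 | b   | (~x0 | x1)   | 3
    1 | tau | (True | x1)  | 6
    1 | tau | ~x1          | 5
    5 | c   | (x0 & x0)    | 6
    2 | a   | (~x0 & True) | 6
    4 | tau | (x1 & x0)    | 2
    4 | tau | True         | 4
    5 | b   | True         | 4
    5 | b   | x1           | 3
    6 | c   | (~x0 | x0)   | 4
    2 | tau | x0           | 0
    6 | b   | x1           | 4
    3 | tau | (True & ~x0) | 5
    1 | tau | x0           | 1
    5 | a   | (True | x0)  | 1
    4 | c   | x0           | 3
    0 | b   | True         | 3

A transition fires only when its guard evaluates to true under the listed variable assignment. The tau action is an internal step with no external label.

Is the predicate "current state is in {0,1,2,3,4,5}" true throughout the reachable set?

Answer: INVARIANT VIOLATED at state 6

Working:
Inv-set: {0,1,2,3,4,5}
Reach set: {0,1,3,4,5,6}
  0: ok
  1: ok
  3: ok
  4: ok
  5: ok
  6: VIOLATES
witness against invariant: b·tau·a·tau → 6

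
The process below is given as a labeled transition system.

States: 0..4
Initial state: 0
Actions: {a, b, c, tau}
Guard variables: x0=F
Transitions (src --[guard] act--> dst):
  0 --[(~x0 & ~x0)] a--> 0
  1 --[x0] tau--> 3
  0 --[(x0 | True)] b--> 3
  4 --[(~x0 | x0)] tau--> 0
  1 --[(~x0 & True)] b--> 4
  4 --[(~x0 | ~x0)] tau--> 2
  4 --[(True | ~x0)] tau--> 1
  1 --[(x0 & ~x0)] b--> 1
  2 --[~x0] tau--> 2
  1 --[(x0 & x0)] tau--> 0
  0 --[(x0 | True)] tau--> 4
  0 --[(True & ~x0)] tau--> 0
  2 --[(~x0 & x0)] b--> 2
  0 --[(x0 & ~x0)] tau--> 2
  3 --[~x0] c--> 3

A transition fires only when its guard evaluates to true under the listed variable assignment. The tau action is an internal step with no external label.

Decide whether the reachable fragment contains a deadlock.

Reachable = {0,1,2,3,4}
  0: a→0  b→3  tau→0  tau→4  [4 exit(s)]
  1: b→4  [1 exit(s)]
  2: tau→2  [1 exit(s)]
  3: c→3  [1 exit(s)]
  4: tau→0  tau→1  tau→2  [3 exit(s)]

Answer: DEADLOCK-FREE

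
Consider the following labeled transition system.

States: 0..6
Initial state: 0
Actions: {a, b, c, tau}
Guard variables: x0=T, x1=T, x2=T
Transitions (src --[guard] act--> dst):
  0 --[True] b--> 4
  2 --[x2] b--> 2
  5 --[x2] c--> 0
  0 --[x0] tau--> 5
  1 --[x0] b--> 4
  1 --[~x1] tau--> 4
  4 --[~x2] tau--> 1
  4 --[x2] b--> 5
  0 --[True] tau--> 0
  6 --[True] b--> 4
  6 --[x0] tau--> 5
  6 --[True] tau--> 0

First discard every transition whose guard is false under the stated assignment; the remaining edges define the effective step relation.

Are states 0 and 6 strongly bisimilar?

Bisimulation quotient by refinement:
  π0 = {{0,1,2,3,4,5,6}}
  π1 = {{0,6},{1,2,4},{3},{5}}
  π2 = {{0,6},{1,2},{3},{4},{5}}
  π3 = {{0,6},{1},{2},{3},{4},{5}}
6 equivalence class(es) (converged in 4)
class of 0: {0,6}; class of 6: {0,6}

Answer: BISIMILAR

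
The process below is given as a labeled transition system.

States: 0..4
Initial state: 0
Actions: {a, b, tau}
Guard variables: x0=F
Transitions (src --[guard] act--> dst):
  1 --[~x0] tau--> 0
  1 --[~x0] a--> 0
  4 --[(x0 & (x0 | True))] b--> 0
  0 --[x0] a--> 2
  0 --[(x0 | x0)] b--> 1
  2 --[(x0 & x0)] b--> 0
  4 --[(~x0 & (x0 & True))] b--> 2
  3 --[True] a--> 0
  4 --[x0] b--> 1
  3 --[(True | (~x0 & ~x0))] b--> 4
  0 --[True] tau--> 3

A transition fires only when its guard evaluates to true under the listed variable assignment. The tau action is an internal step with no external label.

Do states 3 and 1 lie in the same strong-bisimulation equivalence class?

Answer: NOT BISIMILAR

Trace:
Bisimulation quotient by refinement:
  π0 = {{0,1,2,3,4}}
  π1 = {{0},{1},{2,4},{3}}
stable after 2 split(s): 4 block(s)
class of 3: {3}; class of 1: {1}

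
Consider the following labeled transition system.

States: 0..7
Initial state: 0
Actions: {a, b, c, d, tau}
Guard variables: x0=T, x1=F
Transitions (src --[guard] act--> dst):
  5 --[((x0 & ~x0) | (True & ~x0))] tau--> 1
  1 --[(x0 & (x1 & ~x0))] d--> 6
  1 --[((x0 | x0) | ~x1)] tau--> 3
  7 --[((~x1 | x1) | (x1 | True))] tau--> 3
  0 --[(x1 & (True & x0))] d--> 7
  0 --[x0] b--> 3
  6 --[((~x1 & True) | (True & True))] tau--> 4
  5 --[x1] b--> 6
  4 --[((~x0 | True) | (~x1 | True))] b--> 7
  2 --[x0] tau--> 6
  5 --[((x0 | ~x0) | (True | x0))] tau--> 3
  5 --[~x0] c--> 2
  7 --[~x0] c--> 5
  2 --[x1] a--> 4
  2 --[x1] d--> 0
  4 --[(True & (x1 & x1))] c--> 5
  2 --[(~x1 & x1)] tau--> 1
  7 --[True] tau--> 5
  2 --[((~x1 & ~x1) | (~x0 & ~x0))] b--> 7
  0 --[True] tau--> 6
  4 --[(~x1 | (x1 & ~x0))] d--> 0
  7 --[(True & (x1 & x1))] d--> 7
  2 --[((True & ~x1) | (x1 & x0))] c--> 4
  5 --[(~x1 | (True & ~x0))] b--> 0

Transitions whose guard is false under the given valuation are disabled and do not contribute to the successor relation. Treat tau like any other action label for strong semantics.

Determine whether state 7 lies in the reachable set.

Answer: REACHABLE

Analysis:
13 transition(s) survive guard evaluation.
depth 0: {0}
depth 1: {3,6}  now seen {0,3,6}
depth 2: {4}  now seen {0,3,4,6}
depth 3: {7}  now seen {0,3,4,6,7}
depth 4: {5}  now seen {0,3,4,5,6,7}
R = {0,3,4,5,6,7}
witness 7: tau·tau·b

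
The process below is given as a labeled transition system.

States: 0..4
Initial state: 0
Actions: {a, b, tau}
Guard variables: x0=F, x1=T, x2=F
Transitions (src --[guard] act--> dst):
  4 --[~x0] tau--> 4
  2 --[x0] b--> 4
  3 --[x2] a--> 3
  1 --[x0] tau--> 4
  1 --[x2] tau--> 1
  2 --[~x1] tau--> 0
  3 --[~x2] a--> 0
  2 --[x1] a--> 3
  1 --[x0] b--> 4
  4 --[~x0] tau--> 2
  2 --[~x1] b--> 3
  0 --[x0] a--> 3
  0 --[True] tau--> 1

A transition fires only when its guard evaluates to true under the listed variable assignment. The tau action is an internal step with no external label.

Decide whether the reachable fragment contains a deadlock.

Reachable = {0,1}
  0: tau→1  [deg 1]
  1: ∅  [no exit]
Path to 1: tau

Answer: DEADLOCK at state 1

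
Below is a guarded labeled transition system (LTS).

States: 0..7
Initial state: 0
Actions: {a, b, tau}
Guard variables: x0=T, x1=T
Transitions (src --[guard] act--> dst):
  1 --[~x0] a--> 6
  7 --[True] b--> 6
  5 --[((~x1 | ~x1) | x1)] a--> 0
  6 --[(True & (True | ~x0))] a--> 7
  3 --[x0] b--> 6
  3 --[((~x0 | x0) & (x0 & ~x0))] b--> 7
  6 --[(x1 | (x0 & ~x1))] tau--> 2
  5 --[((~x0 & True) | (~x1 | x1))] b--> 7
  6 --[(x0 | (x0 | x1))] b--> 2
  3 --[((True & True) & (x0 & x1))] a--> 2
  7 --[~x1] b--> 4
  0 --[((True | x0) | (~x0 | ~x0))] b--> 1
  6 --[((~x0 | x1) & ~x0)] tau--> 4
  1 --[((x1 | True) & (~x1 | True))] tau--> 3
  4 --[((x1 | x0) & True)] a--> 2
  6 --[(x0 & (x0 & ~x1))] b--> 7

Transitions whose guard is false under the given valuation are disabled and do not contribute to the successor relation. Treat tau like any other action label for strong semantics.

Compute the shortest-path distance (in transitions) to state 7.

BFS to 7:
  depth 0: {0}
  depth 1: {1}
  depth 2: {3}
  depth 3: {2,6}
  depth 4: {7}
first hit 7 at d=4 via b·tau·b·a

Answer: 4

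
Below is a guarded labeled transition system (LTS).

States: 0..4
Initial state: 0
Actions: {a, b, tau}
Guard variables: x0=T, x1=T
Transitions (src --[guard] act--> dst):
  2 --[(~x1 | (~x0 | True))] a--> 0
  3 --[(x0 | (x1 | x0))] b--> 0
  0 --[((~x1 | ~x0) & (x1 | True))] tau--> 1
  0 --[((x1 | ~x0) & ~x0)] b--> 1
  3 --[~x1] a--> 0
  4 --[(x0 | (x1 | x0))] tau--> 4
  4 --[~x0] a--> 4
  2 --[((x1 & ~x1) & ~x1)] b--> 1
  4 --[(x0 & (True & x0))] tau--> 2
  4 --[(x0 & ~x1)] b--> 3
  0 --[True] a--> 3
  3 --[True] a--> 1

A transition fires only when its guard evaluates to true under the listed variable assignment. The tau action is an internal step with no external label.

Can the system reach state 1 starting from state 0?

Answer: REACHABLE

Analysis:
6 transition(s) survive guard evaluation.
Layer 0: {0}
Layer 1: {3}  total {0,3}
Layer 2: {1}  total {0,1,3}
Reachable = {0,1,3}
Path to 1: a·a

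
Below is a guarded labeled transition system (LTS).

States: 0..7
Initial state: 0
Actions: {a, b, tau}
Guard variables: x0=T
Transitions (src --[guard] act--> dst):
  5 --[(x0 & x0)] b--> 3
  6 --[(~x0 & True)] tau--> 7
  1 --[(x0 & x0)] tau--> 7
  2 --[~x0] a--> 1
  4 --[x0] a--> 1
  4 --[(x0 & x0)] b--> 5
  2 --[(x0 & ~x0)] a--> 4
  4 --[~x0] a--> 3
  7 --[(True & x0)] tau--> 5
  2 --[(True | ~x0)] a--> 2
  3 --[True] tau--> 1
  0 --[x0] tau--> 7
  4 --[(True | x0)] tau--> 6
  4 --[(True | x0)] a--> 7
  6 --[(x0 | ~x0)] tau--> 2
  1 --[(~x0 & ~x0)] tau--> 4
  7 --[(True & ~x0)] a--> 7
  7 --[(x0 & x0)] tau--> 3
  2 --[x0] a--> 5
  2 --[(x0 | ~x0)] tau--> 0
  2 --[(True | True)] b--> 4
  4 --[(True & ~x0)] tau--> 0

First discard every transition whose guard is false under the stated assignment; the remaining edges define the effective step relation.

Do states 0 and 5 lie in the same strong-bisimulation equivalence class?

Refine partition for ~:
  round 0: {{0,1,2,3,4,5,6,7}}
  round 1: {{0,1,3,6,7},{2,4},{5}}
  round 2: {{0,1,3},{2},{4},{5},{6},{7}}
  round 3: {{0,1},{2},{3},{4},{5},{6},{7}}
7 equivalence class(es) (converged in 4)
class of 0: {0,1}; class of 5: {5}

Answer: NOT BISIMILAR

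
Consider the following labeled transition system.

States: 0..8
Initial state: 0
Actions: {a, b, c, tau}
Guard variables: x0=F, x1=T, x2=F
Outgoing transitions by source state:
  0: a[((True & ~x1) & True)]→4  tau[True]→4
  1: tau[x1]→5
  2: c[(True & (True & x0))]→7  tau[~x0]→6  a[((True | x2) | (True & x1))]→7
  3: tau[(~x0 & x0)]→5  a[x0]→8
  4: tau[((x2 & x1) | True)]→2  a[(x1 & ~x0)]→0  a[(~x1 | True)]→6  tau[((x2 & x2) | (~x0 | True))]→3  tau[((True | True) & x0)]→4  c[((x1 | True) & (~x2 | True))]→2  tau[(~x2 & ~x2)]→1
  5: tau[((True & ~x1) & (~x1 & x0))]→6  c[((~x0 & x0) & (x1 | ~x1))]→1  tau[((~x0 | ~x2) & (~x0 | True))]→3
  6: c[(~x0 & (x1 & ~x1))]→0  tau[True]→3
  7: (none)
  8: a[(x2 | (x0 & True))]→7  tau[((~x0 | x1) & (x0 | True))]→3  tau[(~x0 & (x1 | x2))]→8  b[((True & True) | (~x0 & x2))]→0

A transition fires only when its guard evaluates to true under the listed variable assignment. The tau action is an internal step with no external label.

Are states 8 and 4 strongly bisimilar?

Bisimulation quotient by refinement:
  round 0: {{0,1,2,3,4,5,6,7,8}}
  round 1: {{0,1,5,6},{2},{3,7},{4},{8}}
  round 2: {{0},{1},{2},{3,7},{4},{5,6},{8}}
Fixed point at round 3; 7 class(es).
[8]={8}  [4]={4}

Answer: NOT BISIMILAR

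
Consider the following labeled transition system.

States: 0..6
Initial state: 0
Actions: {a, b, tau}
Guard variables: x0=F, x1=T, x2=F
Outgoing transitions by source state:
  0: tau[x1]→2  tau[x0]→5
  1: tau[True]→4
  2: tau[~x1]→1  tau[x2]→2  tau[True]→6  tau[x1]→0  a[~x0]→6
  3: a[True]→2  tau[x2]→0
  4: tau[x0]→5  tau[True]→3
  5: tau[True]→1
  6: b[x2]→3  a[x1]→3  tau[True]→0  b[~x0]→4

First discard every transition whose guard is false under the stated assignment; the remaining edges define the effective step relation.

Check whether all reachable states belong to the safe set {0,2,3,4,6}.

Inv-set: {0,2,3,4,6}
Reach set: {0,2,3,4,6}
  0: ok
  2: ok
  3: ok
  4: ok
  6: ok

Answer: INVARIANT HOLDS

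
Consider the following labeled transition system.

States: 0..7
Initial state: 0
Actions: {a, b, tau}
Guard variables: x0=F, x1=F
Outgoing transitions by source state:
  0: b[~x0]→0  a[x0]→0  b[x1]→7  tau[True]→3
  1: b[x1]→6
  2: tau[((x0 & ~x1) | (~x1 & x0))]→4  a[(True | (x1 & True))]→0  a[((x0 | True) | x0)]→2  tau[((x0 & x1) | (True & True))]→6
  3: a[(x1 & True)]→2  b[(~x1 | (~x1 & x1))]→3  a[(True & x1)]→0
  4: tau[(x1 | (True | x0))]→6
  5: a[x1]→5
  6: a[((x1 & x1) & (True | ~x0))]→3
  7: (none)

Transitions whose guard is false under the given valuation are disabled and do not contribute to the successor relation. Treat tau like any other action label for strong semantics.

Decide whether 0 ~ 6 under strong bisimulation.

Refine partition for ~:
  π0 = {{0,1,2,3,4,5,6,7}}
  π1 = {{0},{1,5,6,7},{2},{3},{4}}
5 equivalence class(es) (converged in 2)
class of 0: {0}; class of 6: {1,5,6,7}

Answer: NOT BISIMILAR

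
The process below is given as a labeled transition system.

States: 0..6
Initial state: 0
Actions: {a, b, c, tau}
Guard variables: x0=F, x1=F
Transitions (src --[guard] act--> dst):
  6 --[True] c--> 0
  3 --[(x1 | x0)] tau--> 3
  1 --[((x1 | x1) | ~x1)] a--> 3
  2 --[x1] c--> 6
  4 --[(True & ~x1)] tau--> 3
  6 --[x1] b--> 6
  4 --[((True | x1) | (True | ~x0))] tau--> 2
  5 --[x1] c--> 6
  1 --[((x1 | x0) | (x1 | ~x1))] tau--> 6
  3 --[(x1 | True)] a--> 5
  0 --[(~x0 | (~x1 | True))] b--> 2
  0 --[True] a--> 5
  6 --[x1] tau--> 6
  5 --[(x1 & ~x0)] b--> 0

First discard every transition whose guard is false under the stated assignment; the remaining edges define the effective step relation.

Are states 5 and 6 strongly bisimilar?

Refine partition for ~:
  P[0] = {{0,1,2,3,4,5,6}}
  P[1] = {{0},{1},{2,5},{3},{4},{6}}
6 equivalence class(es) (converged in 2)
[5]={2,5}  [6]={6}

Answer: NOT BISIMILAR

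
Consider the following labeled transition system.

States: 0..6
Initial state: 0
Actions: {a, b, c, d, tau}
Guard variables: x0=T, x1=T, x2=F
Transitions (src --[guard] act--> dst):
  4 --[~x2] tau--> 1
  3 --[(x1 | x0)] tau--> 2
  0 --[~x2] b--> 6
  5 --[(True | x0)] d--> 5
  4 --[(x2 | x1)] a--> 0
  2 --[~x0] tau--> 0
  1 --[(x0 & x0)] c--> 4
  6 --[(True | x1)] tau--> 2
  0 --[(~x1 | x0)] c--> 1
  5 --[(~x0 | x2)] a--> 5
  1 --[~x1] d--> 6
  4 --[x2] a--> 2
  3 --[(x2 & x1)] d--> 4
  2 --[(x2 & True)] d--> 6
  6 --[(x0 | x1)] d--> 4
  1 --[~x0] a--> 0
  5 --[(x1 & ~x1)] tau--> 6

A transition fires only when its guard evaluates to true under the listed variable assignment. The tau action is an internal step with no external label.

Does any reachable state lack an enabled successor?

Reach set: {0,1,2,4,6}
  0: b→6  c→1  [deg 2]
  1: c→4  [deg 1]
  2: ∅  [no exit]
  4: a→0  tau→1  [deg 2]
  6: d→4  tau→2  [deg 2]
witness 2: b·tau

Answer: DEADLOCK at state 2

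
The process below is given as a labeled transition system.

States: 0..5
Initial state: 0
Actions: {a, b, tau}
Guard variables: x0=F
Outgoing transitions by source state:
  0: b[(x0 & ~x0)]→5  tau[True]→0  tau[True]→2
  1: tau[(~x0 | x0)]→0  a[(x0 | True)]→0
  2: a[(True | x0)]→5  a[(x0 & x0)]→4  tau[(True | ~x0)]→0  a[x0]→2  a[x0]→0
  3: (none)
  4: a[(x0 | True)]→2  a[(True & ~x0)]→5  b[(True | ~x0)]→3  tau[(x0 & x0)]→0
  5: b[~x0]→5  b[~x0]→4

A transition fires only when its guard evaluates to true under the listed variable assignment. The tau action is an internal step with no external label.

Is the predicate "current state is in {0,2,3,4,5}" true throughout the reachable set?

Answer: INVARIANT HOLDS

Working:
Allowed set {0,2,3,4,5}
Reach set: {0,2,3,4,5}
  0: ✓
  2: ✓
  3: ✓
  4: ✓
  5: ✓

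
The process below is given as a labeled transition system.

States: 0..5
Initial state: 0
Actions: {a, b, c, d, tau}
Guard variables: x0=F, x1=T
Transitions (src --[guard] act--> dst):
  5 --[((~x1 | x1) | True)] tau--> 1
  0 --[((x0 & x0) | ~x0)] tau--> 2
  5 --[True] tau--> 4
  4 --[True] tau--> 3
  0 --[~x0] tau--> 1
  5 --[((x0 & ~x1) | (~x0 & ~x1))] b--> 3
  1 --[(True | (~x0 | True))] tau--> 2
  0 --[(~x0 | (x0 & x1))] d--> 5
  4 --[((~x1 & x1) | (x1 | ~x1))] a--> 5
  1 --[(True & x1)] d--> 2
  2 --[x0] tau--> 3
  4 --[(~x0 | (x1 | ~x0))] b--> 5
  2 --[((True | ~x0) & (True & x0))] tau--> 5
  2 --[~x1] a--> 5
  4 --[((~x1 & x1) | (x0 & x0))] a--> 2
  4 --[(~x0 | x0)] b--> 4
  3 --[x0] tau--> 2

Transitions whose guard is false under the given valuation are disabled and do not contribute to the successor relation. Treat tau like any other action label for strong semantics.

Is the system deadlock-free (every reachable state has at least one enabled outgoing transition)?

Reach set: {0,1,2,3,4,5}
  0: d→5  tau→1  tau→2  [deg 3]
  1: d→2  tau→2  [deg 2]
  2: ∅  [deadlock]
  3: ∅  [deadlock]
  4: a→5  b→4  b→5  tau→3  [deg 4]
  5: tau→1  tau→4  [deg 2]
trace reaching 2: tau

Answer: DEADLOCK at state 2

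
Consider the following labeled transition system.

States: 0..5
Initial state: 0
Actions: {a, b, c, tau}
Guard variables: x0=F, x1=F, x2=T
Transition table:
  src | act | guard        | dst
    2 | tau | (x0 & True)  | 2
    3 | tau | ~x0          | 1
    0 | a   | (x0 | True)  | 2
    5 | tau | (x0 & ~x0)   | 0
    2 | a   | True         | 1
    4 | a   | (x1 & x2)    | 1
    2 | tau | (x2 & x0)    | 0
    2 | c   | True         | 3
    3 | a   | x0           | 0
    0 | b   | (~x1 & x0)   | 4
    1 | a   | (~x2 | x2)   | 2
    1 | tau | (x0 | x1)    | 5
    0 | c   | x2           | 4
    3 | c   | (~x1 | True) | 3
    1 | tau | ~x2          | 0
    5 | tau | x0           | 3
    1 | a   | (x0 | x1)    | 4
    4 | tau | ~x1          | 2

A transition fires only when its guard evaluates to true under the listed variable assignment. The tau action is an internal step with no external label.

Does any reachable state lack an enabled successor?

Reachable = {0,1,2,3,4}
  0: a→2  c→4  [2 exit(s)]
  1: a→2  [1 exit(s)]
  2: a→1  c→3  [2 exit(s)]
  3: c→3  tau→1  [2 exit(s)]
  4: tau→2  [1 exit(s)]

Answer: DEADLOCK-FREE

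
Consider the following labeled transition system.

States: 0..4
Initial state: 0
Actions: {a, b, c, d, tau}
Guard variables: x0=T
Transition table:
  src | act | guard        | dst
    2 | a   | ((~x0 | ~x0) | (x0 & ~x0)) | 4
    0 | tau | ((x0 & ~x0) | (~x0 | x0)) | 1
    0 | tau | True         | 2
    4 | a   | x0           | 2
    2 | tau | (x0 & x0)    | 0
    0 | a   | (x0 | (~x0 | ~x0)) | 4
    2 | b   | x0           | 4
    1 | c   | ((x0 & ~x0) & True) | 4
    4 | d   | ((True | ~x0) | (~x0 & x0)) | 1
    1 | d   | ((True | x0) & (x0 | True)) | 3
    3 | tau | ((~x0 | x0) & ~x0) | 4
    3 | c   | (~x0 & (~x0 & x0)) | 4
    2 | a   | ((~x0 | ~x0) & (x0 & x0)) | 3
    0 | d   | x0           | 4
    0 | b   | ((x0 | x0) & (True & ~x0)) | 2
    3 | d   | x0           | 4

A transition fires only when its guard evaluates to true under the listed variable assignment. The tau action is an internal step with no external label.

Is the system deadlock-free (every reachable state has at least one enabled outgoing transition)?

Answer: DEADLOCK-FREE

Analysis:
Reachable = {0,1,2,3,4}
  0: a→4  d→4  tau→1  tau→2  [deg 4]
  1: d→3  [deg 1]
  2: b→4  tau→0  [deg 2]
  3: d→4  [deg 1]
  4: a→2  d→1  [deg 2]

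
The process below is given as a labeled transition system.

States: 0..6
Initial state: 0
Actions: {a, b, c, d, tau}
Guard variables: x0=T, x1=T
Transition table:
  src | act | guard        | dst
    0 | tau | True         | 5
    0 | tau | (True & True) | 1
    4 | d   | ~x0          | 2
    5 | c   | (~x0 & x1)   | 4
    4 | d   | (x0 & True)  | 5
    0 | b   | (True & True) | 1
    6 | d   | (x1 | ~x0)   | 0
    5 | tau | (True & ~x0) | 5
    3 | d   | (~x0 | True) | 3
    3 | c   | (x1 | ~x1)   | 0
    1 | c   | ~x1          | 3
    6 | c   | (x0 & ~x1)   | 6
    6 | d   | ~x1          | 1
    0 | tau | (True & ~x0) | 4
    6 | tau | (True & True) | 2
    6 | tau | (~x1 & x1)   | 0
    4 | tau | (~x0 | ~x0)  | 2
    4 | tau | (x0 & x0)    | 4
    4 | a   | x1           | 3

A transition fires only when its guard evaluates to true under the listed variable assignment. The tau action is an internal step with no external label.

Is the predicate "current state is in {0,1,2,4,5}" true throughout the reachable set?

Answer: INVARIANT HOLDS

Trace:
Safe = {0,1,2,4,5}
Reachable = {0,1,5}
  0: ✓
  1: ✓
  5: ✓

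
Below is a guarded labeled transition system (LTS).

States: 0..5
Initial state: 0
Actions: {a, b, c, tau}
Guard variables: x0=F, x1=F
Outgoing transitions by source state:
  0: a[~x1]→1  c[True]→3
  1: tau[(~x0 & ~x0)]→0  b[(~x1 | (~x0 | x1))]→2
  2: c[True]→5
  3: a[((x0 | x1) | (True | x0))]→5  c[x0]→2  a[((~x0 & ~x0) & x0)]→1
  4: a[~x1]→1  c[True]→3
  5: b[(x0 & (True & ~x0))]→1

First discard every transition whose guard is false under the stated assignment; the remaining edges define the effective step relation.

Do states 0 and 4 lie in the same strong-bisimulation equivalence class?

Compute ~ classes (split until stable):
  round 0: {{0,1,2,3,4,5}}
  round 1: {{0,4},{1},{2},{3},{5}}
stable after 2 split(s): 5 block(s)
class of 0: {0,4}; class of 4: {0,4}

Answer: BISIMILAR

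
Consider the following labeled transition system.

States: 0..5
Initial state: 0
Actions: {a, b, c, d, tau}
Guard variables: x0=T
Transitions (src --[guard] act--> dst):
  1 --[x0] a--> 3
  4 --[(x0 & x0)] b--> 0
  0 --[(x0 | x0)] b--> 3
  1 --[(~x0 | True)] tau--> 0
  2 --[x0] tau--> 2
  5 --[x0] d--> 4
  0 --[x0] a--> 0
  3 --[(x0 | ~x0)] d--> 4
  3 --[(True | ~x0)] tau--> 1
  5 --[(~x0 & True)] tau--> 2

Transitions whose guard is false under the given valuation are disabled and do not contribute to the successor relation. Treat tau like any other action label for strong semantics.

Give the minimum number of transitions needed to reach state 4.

Layered search for 4:
  Layer 0: {0}
  Layer 1: {3}
  Layer 2: {1,4}
depth(4)=2, e.g. b·d

Answer: 2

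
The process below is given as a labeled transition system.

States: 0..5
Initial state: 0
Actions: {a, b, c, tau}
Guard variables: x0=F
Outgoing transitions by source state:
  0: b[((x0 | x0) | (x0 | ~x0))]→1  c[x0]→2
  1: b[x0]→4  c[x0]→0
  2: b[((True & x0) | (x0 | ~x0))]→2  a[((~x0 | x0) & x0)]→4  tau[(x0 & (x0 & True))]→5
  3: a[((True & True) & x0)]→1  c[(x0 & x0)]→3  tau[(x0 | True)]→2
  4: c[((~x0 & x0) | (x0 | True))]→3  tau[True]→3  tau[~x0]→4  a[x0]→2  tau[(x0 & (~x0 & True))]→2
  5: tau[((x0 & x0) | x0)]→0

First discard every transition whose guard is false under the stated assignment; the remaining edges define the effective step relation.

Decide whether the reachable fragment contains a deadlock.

Reachable = {0,1}
  0: b→1  [1 out]
  1: ∅  [no exit]
Path to 1: b

Answer: DEADLOCK at state 1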